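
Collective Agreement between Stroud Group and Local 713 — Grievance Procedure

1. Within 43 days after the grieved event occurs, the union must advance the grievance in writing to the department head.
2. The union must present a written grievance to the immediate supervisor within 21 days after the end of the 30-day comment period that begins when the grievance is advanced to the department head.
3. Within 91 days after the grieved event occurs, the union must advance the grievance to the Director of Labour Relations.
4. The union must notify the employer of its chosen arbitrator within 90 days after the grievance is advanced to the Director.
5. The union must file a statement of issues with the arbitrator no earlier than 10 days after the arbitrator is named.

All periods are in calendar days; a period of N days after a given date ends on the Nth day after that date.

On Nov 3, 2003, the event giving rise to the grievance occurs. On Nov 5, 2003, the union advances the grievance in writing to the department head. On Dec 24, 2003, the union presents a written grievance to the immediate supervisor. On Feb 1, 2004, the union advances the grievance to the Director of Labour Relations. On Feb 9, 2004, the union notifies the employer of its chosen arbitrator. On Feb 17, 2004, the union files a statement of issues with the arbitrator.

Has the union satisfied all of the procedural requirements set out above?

No

Step 1 — counting 43 days from Nov 3, 2003 (when the grieved event occurs) gives a deadline of Dec 16, 2003; completed Nov 5, 2003, before the deadline.
Step 2 — counting 21 days from Dec 5, 2003 (end of the 30-day comment period, which began when the grievance is advanced to the department head on Nov 5, 2003) gives a deadline of Dec 26, 2003; Dec 24, 2003 is within that limit.
Step 3 — counting 91 days from Nov 3, 2003 (when the grieved event occurs) gives a deadline of Feb 2, 2004; done Feb 1, 2004 — timely.
Step 4 — counting 90 days from Feb 1, 2004 (when the grievance is advanced to the Director) gives a deadline of May 1, 2004; completed Feb 9, 2004, before the deadline.
Step 5 — must wait 10 days from Feb 9, 2004 (when the arbitrator is named), so not before Feb 19, 2004; done Feb 17, 2004 — 2 days too early.
Later steps need not be reached.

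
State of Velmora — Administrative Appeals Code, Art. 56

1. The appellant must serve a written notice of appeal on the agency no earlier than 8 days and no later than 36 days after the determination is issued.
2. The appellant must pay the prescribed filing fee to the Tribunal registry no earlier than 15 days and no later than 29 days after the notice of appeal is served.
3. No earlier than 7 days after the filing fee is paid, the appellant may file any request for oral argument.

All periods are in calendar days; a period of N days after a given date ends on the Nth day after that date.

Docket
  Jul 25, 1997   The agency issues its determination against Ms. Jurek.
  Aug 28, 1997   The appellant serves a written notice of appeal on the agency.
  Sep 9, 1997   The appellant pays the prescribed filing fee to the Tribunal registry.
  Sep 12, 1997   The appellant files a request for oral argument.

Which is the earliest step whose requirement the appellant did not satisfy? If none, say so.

Step 1 — 8 and 36 days from Jul 25, 1997 (when the determination is issued) are Aug 2, 1997 and Aug 30, 1997 respectively; Aug 28, 1997 falls inside that range.
Step 2 — 15 and 29 days from Aug 28, 1997 (when the notice of appeal is served) are Sep 12, 1997 and Sep 26, 1997 respectively; done Sep 9, 1997 — 3 days before the window opened.

Step 2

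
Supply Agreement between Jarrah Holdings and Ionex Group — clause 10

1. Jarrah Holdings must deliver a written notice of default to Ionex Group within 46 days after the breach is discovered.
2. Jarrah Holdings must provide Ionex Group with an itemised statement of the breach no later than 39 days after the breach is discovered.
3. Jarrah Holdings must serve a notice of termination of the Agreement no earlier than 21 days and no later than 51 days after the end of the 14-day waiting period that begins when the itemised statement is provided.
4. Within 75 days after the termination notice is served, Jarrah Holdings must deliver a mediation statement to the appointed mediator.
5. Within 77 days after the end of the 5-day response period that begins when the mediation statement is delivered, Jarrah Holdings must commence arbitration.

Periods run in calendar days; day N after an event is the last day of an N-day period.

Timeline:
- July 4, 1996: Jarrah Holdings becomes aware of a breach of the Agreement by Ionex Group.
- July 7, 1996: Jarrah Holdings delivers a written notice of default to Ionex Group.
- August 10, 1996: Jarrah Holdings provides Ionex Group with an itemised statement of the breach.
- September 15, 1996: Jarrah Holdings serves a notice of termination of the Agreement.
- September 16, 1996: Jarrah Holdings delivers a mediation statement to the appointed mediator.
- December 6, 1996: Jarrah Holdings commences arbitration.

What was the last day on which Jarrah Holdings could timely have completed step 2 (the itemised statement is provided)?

August 12, 1996

Step 2 runs from July 4, 1996, when the breach is discovered. 39 days after July 4, 1996 is August 12, 1996.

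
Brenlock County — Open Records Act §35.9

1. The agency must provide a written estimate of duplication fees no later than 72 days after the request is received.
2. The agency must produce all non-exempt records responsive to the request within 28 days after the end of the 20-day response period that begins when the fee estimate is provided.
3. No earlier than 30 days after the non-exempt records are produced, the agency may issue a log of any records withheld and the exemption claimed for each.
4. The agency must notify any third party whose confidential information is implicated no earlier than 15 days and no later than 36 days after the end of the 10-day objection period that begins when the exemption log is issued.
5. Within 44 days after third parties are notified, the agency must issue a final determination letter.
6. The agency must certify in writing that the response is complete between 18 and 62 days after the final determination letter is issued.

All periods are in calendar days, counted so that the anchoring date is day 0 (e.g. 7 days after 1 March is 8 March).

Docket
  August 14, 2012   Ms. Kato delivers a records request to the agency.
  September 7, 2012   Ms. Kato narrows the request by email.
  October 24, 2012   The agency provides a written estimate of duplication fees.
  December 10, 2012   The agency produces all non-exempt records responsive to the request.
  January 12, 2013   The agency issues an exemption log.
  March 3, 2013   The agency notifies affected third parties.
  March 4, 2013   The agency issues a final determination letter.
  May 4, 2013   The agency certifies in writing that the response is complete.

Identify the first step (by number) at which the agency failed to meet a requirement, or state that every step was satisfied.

Step 4

Step 1: 72 days after August 14, 2012 (when the request is received) is October 25, 2012; completed October 24, 2012, before the deadline.
Step 2: 28 days after November 13, 2012 (end of the 20-day response period, which began when the fee estimate is provided on October 24, 2012) is December 11, 2012; done December 10, 2012 — timely.
Step 3: the earliest permitted date is 30 days after December 10, 2012 (when the non-exempt records are produced), i.e. January 9, 2013; January 12, 2013 is on or after that date.
Step 4: the window is 15–36 days after January 22, 2013 (end of the 10-day objection period, which began when the exemption log is issued on January 12, 2013), so February 6, 2013 through February 27, 2013; done March 3, 2013 — 4 days after the window closed.
The analysis stops there.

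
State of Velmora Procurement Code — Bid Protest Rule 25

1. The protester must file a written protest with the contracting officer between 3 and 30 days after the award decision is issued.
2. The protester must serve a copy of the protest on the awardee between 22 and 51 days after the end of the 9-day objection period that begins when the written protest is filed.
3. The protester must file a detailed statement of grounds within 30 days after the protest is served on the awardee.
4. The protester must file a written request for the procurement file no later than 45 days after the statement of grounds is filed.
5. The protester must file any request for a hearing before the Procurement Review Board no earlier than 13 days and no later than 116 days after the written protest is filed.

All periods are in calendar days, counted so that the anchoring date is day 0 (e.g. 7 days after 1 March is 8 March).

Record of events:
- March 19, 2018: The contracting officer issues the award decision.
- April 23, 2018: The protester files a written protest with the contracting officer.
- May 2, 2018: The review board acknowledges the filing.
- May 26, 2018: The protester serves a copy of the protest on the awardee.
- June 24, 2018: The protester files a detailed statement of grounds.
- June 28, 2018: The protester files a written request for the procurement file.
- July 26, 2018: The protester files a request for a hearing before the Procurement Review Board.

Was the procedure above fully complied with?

Step 1: the window is 3–30 days after March 19, 2018 (when the award decision is issued), so March 22, 2018 through April 18, 2018; done April 23, 2018 — 5 days after the window closed.
The analysis stops there.

No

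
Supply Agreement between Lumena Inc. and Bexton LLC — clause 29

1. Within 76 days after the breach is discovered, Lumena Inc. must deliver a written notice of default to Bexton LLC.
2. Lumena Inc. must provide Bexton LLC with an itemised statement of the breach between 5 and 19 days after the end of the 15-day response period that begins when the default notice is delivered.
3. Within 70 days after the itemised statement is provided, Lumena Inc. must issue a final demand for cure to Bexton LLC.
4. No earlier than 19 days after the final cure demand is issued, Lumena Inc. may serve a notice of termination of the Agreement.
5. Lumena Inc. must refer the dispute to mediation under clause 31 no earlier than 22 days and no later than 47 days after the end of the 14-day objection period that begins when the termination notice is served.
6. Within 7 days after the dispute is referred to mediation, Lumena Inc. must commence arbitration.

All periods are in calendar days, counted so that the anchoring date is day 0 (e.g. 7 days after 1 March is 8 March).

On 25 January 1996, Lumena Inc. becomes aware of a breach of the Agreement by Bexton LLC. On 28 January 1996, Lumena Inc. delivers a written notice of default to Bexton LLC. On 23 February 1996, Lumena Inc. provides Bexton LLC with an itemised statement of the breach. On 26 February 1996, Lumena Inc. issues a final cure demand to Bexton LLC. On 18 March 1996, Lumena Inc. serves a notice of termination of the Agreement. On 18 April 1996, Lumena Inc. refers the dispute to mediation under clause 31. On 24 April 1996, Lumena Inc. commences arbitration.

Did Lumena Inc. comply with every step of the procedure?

No

Step 1: 76 days after 25 January 1996 (when the breach is discovered) is 10 April 1996; done 28 January 1996 — timely.
Step 2: the window is 5–19 days after 12 February 1996 (end of the 15-day response period, which began when the default notice is delivered on 28 January 1996), so 17 February 1996 through 2 March 1996; done 23 February 1996, which is between those dates.
Step 3: 70 days after 23 February 1996 (when the itemised statement is provided) is 3 May 1996; done 26 February 1996 — timely.
Step 4: the earliest permitted date is 19 days after 26 February 1996 (when the final cure demand is issued), i.e. 16 March 1996; 18 March 1996 is on or after that date.
Step 5: the window is 22–47 days after 1 April 1996 (end of the 14-day objection period, which began when the termination notice is served on 18 March 1996), so 23 April 1996 through 18 May 1996; done 18 April 1996 — 5 days before the window opened.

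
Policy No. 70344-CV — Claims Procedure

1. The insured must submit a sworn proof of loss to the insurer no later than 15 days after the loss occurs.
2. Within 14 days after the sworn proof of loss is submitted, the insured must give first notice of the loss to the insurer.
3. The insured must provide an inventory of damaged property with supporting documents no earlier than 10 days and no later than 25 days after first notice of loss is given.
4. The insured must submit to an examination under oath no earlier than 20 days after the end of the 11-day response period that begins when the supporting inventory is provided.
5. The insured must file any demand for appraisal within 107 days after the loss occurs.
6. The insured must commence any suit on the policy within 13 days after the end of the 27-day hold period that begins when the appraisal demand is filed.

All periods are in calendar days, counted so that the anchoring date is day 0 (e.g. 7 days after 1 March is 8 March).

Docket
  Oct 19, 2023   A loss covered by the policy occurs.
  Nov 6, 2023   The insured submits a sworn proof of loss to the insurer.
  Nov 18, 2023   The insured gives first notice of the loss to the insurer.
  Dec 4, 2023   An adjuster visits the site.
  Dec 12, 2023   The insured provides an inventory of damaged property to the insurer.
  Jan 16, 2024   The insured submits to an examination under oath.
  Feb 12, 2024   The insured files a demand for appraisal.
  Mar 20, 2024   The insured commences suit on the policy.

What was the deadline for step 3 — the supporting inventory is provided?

Dec 13, 2023

Step 3 runs from Nov 18, 2023, when first notice of loss is given. The window is 10–25 days after Nov 18, 2023; it closes on Dec 13, 2023.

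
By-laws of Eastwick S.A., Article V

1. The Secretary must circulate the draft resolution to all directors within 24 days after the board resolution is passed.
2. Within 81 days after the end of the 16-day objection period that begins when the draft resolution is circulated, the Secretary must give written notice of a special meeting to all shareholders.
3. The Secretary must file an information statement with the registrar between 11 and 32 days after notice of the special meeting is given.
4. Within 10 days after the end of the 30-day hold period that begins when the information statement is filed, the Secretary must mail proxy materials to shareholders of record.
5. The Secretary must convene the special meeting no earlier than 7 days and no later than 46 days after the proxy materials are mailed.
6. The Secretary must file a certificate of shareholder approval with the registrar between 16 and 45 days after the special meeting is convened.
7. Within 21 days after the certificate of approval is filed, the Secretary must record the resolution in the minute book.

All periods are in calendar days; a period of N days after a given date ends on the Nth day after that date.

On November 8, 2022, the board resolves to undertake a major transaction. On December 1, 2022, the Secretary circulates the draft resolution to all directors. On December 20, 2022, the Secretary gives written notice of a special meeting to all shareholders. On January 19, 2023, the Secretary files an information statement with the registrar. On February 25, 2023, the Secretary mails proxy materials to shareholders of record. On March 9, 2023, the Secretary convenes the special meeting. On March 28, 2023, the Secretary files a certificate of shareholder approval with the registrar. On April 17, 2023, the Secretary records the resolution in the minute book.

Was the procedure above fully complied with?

Yes

Step 1: 24 days after November 8, 2022 (when the board resolution is passed) is December 2, 2022; done December 1, 2022 — timely.
Step 2: 81 days after December 17, 2022 (end of the 16-day objection period, which began when the draft resolution is circulated on December 1, 2022) is March 8, 2023; completed December 20, 2022, before the deadline.
Step 3: the window is 11–32 days after December 20, 2022 (when notice of the special meeting is given), so December 31, 2022 through January 21, 2023; done January 19, 2023 — within the window.
Step 4: 10 days after February 18, 2023 (end of the 30-day hold period, which began when the information statement is filed on January 19, 2023) is February 28, 2023; completed February 25, 2023, before the deadline.
Step 5: the window is 7–46 days after February 25, 2023 (when the proxy materials are mailed), so March 4, 2023 through April 12, 2023; done March 9, 2023 — within the window.
Step 6: the window is 16–45 days after March 9, 2023 (when the special meeting is convened), so March 25, 2023 through April 23, 2023; March 28, 2023 falls inside that range.
Step 7: 21 days after March 28, 2023 (when the certificate of approval is filed) is April 18, 2023; April 17, 2023 is within that limit.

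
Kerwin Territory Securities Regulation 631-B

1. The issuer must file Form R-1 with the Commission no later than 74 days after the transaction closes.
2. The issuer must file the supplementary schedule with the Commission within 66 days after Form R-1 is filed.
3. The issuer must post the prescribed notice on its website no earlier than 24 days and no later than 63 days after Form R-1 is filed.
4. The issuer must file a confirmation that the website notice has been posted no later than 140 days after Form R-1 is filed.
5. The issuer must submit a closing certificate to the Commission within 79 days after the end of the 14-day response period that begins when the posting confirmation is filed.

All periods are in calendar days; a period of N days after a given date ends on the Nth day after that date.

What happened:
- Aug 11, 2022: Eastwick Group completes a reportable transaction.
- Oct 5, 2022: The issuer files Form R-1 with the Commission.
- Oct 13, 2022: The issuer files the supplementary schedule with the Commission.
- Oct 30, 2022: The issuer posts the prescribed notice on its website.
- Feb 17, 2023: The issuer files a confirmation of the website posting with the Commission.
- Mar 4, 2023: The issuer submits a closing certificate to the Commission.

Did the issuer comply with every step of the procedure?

Yes

Step 1: 74 days after Aug 11, 2022 (when the transaction closes) is Oct 24, 2022; done Oct 5, 2022 — timely.
Step 2: 66 days after Oct 5, 2022 (when Form R-1 is filed) is Dec 10, 2022; Oct 13, 2022 is within that limit.
Step 3: the window is 24–63 days after Oct 5, 2022 (when Form R-1 is filed), so Oct 29, 2022 through Dec 7, 2022; done Oct 30, 2022, which is between those dates.
Step 4: 140 days after Oct 5, 2022 (when Form R-1 is filed) is Feb 22, 2023; done Feb 17, 2023 — timely.
Step 5: 79 days after Mar 3, 2023 (end of the 14-day response period, which began when the posting confirmation is filed on Feb 17, 2023) is May 21, 2023; done Mar 4, 2023 — timely.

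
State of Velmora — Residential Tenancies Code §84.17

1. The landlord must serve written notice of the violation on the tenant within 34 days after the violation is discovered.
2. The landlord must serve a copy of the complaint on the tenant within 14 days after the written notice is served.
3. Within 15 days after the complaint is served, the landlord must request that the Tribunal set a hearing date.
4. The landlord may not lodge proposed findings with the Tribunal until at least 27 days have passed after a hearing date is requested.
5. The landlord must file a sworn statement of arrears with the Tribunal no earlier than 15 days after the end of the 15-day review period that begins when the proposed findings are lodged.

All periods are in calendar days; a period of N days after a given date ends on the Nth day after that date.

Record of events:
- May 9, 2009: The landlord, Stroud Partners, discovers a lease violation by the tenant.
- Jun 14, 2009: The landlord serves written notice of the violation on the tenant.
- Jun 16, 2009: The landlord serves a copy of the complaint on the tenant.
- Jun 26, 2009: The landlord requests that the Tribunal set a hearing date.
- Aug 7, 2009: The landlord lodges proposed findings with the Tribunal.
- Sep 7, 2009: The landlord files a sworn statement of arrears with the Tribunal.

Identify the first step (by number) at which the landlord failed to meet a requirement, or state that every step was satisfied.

Step 1: 34 days after May 9, 2009 (when the violation is discovered) is Jun 12, 2009; Jun 14, 2009 misses that deadline by 2 days.
The procedure was therefore not followed at step 1.

Step 1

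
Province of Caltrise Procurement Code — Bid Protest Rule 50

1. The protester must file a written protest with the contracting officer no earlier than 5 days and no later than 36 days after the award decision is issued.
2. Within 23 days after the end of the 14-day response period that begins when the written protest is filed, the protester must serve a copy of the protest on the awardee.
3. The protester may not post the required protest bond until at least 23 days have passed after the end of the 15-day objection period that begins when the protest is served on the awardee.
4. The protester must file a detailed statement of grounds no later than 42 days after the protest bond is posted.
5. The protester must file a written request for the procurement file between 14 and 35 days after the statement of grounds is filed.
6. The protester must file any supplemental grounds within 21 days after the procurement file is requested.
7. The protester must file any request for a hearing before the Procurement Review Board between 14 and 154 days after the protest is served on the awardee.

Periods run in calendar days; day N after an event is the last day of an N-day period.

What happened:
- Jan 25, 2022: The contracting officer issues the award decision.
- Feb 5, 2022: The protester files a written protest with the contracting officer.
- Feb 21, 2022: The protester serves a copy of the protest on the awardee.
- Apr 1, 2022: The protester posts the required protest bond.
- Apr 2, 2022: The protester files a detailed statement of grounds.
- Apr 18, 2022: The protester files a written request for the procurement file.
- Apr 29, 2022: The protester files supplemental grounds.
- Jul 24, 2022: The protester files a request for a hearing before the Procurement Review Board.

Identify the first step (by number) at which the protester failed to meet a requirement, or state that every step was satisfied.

(1) the permitted window runs from Jan 25, 2022 + 5 = Jan 30, 2022 to Jan 25, 2022 + 36 = Mar 2, 2022; done Feb 5, 2022, which is between those dates.
(2) due by Feb 19, 2022 + 23 days = Mar 14, 2022; completed Feb 21, 2022, before the deadline.
(3) permitted from Mar 8, 2022 + 23 days = Mar 31, 2022 onward; Apr 1, 2022 is on or after that date.
(4) due by Apr 1, 2022 + 42 days = May 13, 2022; done Apr 2, 2022 — timely.
(5) the permitted window runs from Apr 2, 2022 + 14 = Apr 16, 2022 to Apr 2, 2022 + 35 = May 7, 2022; done Apr 18, 2022 — within the window.
(6) due by Apr 18, 2022 + 21 days = May 9, 2022; Apr 29, 2022 is within that limit.
(7) the permitted window runs from Feb 21, 2022 + 14 = Mar 7, 2022 to Feb 21, 2022 + 154 = Jul 25, 2022; done Jul 24, 2022 — within the window.

None — every step was satisfied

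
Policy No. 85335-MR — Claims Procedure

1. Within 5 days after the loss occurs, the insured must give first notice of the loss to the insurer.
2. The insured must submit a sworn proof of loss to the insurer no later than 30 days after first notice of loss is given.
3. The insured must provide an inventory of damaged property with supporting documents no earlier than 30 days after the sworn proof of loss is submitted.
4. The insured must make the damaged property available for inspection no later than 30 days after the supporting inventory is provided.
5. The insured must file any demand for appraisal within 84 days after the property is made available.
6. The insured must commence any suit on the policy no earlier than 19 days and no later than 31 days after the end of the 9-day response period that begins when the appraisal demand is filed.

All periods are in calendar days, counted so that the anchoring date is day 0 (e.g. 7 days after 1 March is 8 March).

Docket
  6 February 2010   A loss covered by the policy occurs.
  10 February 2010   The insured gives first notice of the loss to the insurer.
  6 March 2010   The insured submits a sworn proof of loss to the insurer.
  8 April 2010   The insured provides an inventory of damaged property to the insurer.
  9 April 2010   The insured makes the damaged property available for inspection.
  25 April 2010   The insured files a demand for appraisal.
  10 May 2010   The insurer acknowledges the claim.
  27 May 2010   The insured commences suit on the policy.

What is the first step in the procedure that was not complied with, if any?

None — every step was satisfied

(1) due by 6 February 2010 + 5 days = 11 February 2010; 10 February 2010 is within that limit.
(2) due by 10 February 2010 + 30 days = 12 March 2010; completed 6 March 2010, before the deadline.
(3) permitted from 6 March 2010 + 30 days = 5 April 2010 onward; done 8 April 2010, after the minimum wait.
(4) due by 8 April 2010 + 30 days = 8 May 2010; completed 9 April 2010, before the deadline.
(5) due by 9 April 2010 + 84 days = 2 July 2010; completed 25 April 2010, before the deadline.
(6) the permitted window runs from 4 May 2010 + 19 = 23 May 2010 to 4 May 2010 + 31 = 4 June 2010; done 27 May 2010, which is between those dates.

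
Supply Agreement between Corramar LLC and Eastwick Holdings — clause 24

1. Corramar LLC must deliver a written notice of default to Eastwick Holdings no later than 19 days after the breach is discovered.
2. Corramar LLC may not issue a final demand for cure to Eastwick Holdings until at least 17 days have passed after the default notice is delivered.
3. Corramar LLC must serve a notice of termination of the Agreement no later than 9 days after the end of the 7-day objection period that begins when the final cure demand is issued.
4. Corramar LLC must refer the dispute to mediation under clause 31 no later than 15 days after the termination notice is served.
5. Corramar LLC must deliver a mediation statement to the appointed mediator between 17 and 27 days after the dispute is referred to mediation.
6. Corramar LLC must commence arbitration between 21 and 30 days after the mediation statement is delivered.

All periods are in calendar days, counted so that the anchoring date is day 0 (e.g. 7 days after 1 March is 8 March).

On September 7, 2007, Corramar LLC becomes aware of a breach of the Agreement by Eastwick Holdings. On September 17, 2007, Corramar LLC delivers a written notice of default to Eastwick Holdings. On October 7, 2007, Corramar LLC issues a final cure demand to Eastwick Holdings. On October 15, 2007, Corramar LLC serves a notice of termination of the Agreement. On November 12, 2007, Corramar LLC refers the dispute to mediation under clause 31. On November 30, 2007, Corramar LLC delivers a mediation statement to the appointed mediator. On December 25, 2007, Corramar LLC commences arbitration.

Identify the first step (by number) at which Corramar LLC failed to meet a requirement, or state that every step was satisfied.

Step 4

(1) due by September 7, 2007 + 19 days = September 26, 2007; done September 17, 2007 — timely.
(2) permitted from September 17, 2007 + 17 days = October 4, 2007 onward; October 7, 2007 is on or after that date.
(3) due by October 14, 2007 + 9 days = October 23, 2007; October 15, 2007 is within that limit.
(4) due by October 15, 2007 + 15 days = October 30, 2007; November 12, 2007 misses that deadline by 13 days.
That is the first point of non-compliance.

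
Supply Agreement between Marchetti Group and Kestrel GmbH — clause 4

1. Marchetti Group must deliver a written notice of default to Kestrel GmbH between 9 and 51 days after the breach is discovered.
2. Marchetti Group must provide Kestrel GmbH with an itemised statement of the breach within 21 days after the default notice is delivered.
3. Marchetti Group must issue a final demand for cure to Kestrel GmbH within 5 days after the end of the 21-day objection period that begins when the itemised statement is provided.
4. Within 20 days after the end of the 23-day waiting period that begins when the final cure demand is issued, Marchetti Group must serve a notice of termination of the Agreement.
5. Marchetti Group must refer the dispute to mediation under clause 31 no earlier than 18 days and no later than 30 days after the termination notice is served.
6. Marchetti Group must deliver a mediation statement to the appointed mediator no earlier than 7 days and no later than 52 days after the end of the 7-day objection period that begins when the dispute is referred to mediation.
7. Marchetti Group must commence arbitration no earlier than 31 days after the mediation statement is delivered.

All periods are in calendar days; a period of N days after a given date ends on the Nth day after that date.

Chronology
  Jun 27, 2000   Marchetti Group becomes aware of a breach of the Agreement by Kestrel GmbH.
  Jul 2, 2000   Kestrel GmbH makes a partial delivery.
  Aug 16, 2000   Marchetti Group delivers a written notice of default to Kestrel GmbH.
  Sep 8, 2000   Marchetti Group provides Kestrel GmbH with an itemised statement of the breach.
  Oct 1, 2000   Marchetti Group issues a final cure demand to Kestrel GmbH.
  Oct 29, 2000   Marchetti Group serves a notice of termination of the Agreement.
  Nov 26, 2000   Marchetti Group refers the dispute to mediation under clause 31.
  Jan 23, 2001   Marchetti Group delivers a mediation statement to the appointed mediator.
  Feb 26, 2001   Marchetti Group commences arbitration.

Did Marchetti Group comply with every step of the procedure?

No

Step 1 — 9 and 51 days from Jun 27, 2000 (when the breach is discovered) are Jul 6, 2000 and Aug 17, 2000 respectively; done Aug 16, 2000 — within the window.
Step 2 — counting 21 days from Aug 16, 2000 (when the default notice is delivered) gives a deadline of Sep 6, 2000; done Sep 8, 2000 — 2 days late.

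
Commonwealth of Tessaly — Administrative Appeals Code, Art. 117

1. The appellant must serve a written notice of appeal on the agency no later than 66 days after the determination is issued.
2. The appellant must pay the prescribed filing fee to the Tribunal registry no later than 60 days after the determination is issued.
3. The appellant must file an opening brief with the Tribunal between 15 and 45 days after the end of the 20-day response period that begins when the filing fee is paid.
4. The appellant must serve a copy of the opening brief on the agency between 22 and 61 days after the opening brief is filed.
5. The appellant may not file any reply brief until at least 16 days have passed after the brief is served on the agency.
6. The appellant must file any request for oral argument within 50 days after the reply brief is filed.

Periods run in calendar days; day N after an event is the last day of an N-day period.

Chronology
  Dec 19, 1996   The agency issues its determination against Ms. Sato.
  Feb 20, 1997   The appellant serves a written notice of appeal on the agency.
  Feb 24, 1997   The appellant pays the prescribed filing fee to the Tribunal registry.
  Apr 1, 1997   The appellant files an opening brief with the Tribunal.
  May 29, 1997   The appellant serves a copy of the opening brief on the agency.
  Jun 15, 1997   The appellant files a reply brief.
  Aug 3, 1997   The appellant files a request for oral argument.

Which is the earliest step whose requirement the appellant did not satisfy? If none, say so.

Step 2

Step 1 — counting 66 days from Dec 19, 1996 (when the determination is issued) gives a deadline of Feb 23, 1997; Feb 20, 1997 is within that limit.
Step 2 — counting 60 days from Dec 19, 1996 (when the determination is issued) gives a deadline of Feb 17, 1997; not done until Feb 24, 1997, 7 days after the deadline.
Later steps need not be reached.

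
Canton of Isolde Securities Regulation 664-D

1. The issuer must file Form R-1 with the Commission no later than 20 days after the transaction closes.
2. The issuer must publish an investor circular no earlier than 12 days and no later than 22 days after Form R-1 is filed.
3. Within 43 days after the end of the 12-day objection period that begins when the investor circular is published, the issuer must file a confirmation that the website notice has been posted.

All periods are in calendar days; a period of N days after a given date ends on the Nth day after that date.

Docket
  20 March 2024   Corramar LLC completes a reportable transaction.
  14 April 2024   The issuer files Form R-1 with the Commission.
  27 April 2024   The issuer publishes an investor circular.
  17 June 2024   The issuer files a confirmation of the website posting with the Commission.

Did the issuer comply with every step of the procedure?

No

Step 1: 20 days after 20 March 2024 (when the transaction closes) is 9 April 2024; 14 April 2024 misses that deadline by 5 days.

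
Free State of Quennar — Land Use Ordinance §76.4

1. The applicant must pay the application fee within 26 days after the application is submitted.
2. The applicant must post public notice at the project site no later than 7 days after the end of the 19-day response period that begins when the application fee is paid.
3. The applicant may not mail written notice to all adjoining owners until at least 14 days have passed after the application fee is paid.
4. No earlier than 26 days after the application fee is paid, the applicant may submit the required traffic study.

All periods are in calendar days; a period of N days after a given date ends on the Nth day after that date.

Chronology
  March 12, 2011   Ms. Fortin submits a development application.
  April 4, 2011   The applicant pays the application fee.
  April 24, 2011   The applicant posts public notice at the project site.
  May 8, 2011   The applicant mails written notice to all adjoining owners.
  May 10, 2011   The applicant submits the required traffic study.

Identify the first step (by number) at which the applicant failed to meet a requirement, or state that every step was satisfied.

None — every step was satisfied

(1) due by March 12, 2011 + 26 days = April 7, 2011; completed April 4, 2011, before the deadline.
(2) due by April 23, 2011 + 7 days = April 30, 2011; done April 24, 2011 — timely.
(3) permitted from April 4, 2011 + 14 days = April 18, 2011 onward; done May 8, 2011 — permitted.
(4) permitted from April 4, 2011 + 26 days = April 30, 2011 onward; done May 10, 2011 — permitted.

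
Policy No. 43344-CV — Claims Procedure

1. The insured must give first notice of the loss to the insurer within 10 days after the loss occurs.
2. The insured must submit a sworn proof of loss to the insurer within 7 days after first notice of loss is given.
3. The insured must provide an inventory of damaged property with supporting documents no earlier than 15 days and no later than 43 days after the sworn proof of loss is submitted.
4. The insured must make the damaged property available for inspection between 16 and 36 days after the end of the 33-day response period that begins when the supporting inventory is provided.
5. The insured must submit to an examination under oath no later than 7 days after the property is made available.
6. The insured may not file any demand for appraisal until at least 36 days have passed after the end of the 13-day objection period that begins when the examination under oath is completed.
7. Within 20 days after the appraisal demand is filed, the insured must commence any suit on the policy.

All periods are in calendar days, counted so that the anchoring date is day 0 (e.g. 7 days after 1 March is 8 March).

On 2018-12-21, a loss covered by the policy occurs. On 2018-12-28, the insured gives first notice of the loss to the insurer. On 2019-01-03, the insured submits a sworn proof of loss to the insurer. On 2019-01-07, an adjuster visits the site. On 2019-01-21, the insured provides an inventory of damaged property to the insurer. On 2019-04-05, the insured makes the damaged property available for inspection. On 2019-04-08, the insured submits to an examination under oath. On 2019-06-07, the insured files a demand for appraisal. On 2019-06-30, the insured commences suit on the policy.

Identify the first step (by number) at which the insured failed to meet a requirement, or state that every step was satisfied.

Step 1: 10 days after 2018-12-21 (when the loss occurs) is 2018-12-31; done 2018-12-28 — timely.
Step 2: 7 days after 2018-12-28 (when first notice of loss is given) is 2019-01-04; done 2019-01-03 — timely.
Step 3: the window is 15–43 days after 2019-01-03 (when the sworn proof of loss is submitted), so 2019-01-18 through 2019-02-15; done 2019-01-21 — within the window.
Step 4: the window is 16–36 days after 2019-02-23 (end of the 33-day response period, which began when the supporting inventory is provided on 2019-01-21), so 2019-03-11 through 2019-03-31; done 2019-04-05 — 5 days after the window closed.
That is the first point of non-compliance.

Step 4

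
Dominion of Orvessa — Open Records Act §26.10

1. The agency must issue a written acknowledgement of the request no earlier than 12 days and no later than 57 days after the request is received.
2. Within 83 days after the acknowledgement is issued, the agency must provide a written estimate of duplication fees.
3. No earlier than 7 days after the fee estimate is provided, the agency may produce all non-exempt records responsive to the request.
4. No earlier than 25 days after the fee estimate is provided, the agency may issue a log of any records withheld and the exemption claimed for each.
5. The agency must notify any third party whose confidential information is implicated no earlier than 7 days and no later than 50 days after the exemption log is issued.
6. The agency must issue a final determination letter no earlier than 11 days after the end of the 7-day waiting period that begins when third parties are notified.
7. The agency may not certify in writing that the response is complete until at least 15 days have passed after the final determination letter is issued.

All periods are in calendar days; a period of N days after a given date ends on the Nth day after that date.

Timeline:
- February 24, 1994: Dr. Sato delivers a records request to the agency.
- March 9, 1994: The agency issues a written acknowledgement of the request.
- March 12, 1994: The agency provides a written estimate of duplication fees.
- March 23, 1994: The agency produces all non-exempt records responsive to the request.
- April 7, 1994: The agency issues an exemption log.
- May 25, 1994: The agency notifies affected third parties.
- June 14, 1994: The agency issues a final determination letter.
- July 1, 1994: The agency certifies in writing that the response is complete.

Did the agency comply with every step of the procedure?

Yes

Step 1: the window is 12–57 days after February 24, 1994 (when the request is received), so March 8, 1994 through April 22, 1994; done March 9, 1994 — within the window.
Step 2: 83 days after March 9, 1994 (when the acknowledgement is issued) is May 31, 1994; March 12, 1994 is within that limit.
Step 3: the earliest permitted date is 7 days after March 12, 1994 (when the fee estimate is provided), i.e. March 19, 1994; done March 23, 1994, after the minimum wait.
Step 4: the earliest permitted date is 25 days after March 12, 1994 (when the fee estimate is provided), i.e. April 6, 1994; done April 7, 1994, after the minimum wait.
Step 5: the window is 7–50 days after April 7, 1994 (when the exemption log is issued), so April 14, 1994 through May 27, 1994; done May 25, 1994, which is between those dates.
Step 6: the earliest permitted date is 11 days after June 1, 1994 (end of the 7-day waiting period, which began when third parties are notified on May 25, 1994), i.e. June 12, 1994; June 14, 1994 is on or after that date.
Step 7: the earliest permitted date is 15 days after June 14, 1994 (when the final determination letter is issued), i.e. June 29, 1994; done July 1, 1994, after the minimum wait.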